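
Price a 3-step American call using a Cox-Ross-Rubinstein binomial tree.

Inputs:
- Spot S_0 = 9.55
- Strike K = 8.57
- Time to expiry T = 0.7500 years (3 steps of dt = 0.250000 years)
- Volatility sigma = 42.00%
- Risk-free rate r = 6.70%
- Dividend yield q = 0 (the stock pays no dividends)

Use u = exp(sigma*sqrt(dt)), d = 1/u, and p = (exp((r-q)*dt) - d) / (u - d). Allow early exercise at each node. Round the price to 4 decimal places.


dt = T/N = 0.250000
u = exp(sigma*sqrt(dt)) = 1.233678; d = 1/u = 0.810584
p = (exp((r-q)*dt) - d) / (u - d) = 0.487615
Discount per step: exp(-r*dt) = 0.983390
Stock lattice S(k, i) with i counting down-moves:
  k=0: S(0,0) = 9.5500
  k=1: S(1,0) = 11.7816; S(1,1) = 7.7411
  k=2: S(2,0) = 14.5347; S(2,1) = 9.5500; S(2,2) = 6.2748
  k=3: S(3,0) = 17.9312; S(3,1) = 11.7816; S(3,2) = 7.7411; S(3,3) = 5.0863
Terminal payoffs V(N, i) = max(S_T - K, 0):
  V(3,0) = 9.361181; V(3,1) = 3.211625; V(3,2) = 0.000000; V(3,3) = 0.000000
Backward induction: V(k, i) = exp(-r*dt) * [p * V(k+1, i) + (1-p) * V(k+1, i+1)]; then take max(V_cont, immediate exercise) for American.
  V(2,0) = exp(-r*dt) * [p*9.361181 + (1-p)*3.211625] = 6.107085; exercise = 5.964733; V(2,0) = max -> 6.107085
  V(2,1) = exp(-r*dt) * [p*3.211625 + (1-p)*0.000000] = 1.540024; exercise = 0.980000; V(2,1) = max -> 1.540024
  V(2,2) = exp(-r*dt) * [p*0.000000 + (1-p)*0.000000] = 0.000000; exercise = 0.000000; V(2,2) = max -> 0.000000
  V(1,0) = exp(-r*dt) * [p*6.107085 + (1-p)*1.540024] = 3.704419; exercise = 3.211625; V(1,0) = max -> 3.704419
  V(1,1) = exp(-r*dt) * [p*1.540024 + (1-p)*0.000000] = 0.738465; exercise = 0.000000; V(1,1) = max -> 0.738465
  V(0,0) = exp(-r*dt) * [p*3.704419 + (1-p)*0.738465] = 2.148419; exercise = 0.980000; V(0,0) = max -> 2.148419

Answer: Price = V(0,0) = 2.1484


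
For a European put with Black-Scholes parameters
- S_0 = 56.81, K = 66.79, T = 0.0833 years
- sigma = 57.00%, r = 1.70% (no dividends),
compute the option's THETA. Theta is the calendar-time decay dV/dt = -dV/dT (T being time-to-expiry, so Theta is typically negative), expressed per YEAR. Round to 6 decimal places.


d1 = -0.8929007826; d2 = -1.0574126971
phi(d1) = 0.2677840419; exp(-qT) = 1.0000000000; exp(-rT) = 0.9985849022
Theta = -S*exp(-qT)*phi(d1)*sigma/(2*sqrt(T)) + r*K*exp(-rT)*N(-d2) - q*S*exp(-qT)*N(-d1)
N(-d1) = 0.8140448460; N(-d2) = 0.8548383604; sqrt(T) = 0.2886173938
Term 1 = -56.8100 * 1.0000000000 * 0.2677840419 * 0.5700 / (2 * 0.2886173938) = -15.0221412428
Term 2 = 0.0170 * 66.7900 * 0.9985849022 * 0.8548383604 = 0.9692356127
Term 3 = 0 (no dividend yield, q = 0)
Theta = -15.0221412428 + (0.9692356127) + (0.0000000000) = -14.052906

Answer: Theta = -14.052906


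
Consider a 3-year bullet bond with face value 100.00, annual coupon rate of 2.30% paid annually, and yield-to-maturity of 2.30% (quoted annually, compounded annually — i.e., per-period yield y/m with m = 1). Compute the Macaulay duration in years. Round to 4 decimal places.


Answer: Macaulay duration = 2.9331 years

Derivation:
Coupon per period c = face * coupon_rate / m = 2.300000
Periods per year m = 1; per-period yield y/m = 0.023000
Number of cashflows N = 3
Cashflows (t years, CF_t, discount factor 1/(1+y/m)^(m*t), PV):
  t = 1.0000: CF_t = 2.300000, DF = 0.977517, PV = 2.248289
  t = 2.0000: CF_t = 2.300000, DF = 0.955540, PV = 2.197741
  t = 3.0000: CF_t = 102.300000, DF = 0.934056, PV = 95.553969
Price P = sum_t PV_t = 100.000000
Macaulay numerator sum_t t * PV_t:
  t * PV_t at t = 1.0000: 2.248289
  t * PV_t at t = 2.0000: 4.395483
  t * PV_t at t = 3.0000: 286.661908
Macaulay duration D = (sum_t t * PV_t) / P = 293.305680 / 100.000000 = 2.933057


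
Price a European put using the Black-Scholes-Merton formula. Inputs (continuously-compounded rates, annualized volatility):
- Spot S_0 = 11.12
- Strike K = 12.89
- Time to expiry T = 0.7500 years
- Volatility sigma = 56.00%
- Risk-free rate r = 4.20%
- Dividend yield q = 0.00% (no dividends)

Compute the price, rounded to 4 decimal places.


d1 = (ln(S/K) + (r - q + 0.5*sigma^2) * T) / (sigma * sqrt(T)) = 0.00287329
d2 = d1 - sigma * sqrt(T) = -0.48210094
exp(-rT) = 0.96899096; exp(-qT) = 1.00000000
P = K * exp(-rT) * N(-d2) - S_0 * exp(-qT) * N(-d1)
N(-d1) = 0.49885372; N(-d2) = 0.68513288
P = 12.8900 * 0.96899096 * 0.68513288 - 11.1200 * 1.00000000 * 0.49885372 = 3.0103

Answer: Price = 3.0103


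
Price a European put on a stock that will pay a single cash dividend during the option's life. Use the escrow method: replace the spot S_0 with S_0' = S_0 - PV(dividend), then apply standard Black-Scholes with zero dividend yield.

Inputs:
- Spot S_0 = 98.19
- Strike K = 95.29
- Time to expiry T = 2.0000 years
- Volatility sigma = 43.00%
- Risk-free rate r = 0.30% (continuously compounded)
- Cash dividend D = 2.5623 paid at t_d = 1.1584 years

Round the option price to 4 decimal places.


Answer: Price = 22.2839

Derivation:
PV(D) = D * exp(-r * t_d) = 2.5623 * 0.99653083 = 2.55341095
S_0' = S_0 - PV(D) = 98.1900 - 2.55341095 = 95.63658905
d1 = (ln(S_0'/K) + (r + sigma^2/2)*T) / (sigma*sqrt(T)) = 0.31989281
d2 = d1 - sigma*sqrt(T) = -0.28821902
exp(-rT) = 0.99401796
N(-d1) = 0.37452479; N(-d2) = 0.61341045
P = K * exp(-rT) * N(-d2) - S_0' * N(-d1) = 95.2900 * 0.99401796 * 0.61341045 - 95.63658905 * 0.37452479 = 22.2839


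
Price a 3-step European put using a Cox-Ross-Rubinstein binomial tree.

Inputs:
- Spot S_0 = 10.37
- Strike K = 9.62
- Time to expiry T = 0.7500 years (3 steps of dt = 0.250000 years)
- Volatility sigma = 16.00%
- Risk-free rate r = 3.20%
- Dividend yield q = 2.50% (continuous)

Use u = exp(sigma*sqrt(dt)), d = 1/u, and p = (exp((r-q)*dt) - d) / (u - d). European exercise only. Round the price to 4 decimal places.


dt = T/N = 0.250000
u = exp(sigma*sqrt(dt)) = 1.083287; d = 1/u = 0.923116
p = (exp((r-q)*dt) - d) / (u - d) = 0.490946
Discount per step: exp(-r*dt) = 0.992032
Stock lattice S(k, i) with i counting down-moves:
  k=0: S(0,0) = 10.3700
  k=1: S(1,0) = 11.2337; S(1,1) = 9.5727
  k=2: S(2,0) = 12.1693; S(2,1) = 10.3700; S(2,2) = 8.8367
  k=3: S(3,0) = 13.1829; S(3,1) = 11.2337; S(3,2) = 9.5727; S(3,3) = 8.1573
Terminal payoffs V(N, i) = max(K - S_T, 0):
  V(3,0) = 0.000000; V(3,1) = 0.000000; V(3,2) = 0.047283; V(3,3) = 1.462669
Backward induction: V(k, i) = exp(-r*dt) * [p * V(k+1, i) + (1-p) * V(k+1, i+1)].
  V(2,0) = exp(-r*dt) * [p*0.000000 + (1-p)*0.000000] = 0.000000
  V(2,1) = exp(-r*dt) * [p*0.000000 + (1-p)*0.047283] = 0.023878
  V(2,2) = exp(-r*dt) * [p*0.047283 + (1-p)*1.462669] = 0.761673
  V(1,0) = exp(-r*dt) * [p*0.000000 + (1-p)*0.023878] = 0.012058
  V(1,1) = exp(-r*dt) * [p*0.023878 + (1-p)*0.761673] = 0.396273
  V(0,0) = exp(-r*dt) * [p*0.012058 + (1-p)*0.396273] = 0.205990

Answer: Price = V(0,0) = 0.2060


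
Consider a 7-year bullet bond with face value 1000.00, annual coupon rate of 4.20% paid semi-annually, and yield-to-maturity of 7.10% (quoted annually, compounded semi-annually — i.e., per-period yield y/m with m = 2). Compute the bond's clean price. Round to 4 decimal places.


Coupon per period c = face * coupon_rate / m = 21.000000
Periods per year m = 2; per-period yield y/m = 0.035500
Number of cashflows N = 14
Cashflows (t years, CF_t, discount factor 1/(1+y/m)^(m*t), PV):
  t = 0.5000: CF_t = 21.000000, DF = 0.965717, PV = 20.280058
  t = 1.0000: CF_t = 21.000000, DF = 0.932609, PV = 19.584798
  t = 1.5000: CF_t = 21.000000, DF = 0.900637, PV = 18.913373
  t = 2.0000: CF_t = 21.000000, DF = 0.869760, PV = 18.264967
  t = 2.5000: CF_t = 21.000000, DF = 0.839942, PV = 17.638790
  t = 3.0000: CF_t = 21.000000, DF = 0.811147, PV = 17.034080
  t = 3.5000: CF_t = 21.000000, DF = 0.783338, PV = 16.450101
  t = 4.0000: CF_t = 21.000000, DF = 0.756483, PV = 15.886143
  t = 4.5000: CF_t = 21.000000, DF = 0.730549, PV = 15.341519
  t = 5.0000: CF_t = 21.000000, DF = 0.705503, PV = 14.815567
  t = 5.5000: CF_t = 21.000000, DF = 0.681316, PV = 14.307645
  t = 6.0000: CF_t = 21.000000, DF = 0.657959, PV = 13.817137
  t = 6.5000: CF_t = 21.000000, DF = 0.635402, PV = 13.343444
  t = 7.0000: CF_t = 1021.000000, DF = 0.613619, PV = 626.504647
Price P = sum_t PV_t = 842.182268

Answer: Price = 842.1823


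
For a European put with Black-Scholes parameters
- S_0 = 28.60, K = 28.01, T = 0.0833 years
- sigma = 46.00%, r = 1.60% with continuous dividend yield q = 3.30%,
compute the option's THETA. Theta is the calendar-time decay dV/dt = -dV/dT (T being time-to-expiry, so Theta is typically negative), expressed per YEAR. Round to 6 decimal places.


d1 = 0.2127245964; d2 = 0.0799605952
phi(d1) = 0.3900172110; exp(-qT) = 0.9972548748; exp(-rT) = 0.9986680878
Theta = -S*exp(-qT)*phi(d1)*sigma/(2*sqrt(T)) + r*K*exp(-rT)*N(-d2) - q*S*exp(-qT)*N(-d1)
N(-d1) = 0.4157708904; N(-d2) = 0.4681342980; sqrt(T) = 0.2886173938
Term 1 = -28.6000 * 0.9972548748 * 0.3900172110 * 0.4600 / (2 * 0.2886173938) = -8.8646441935
Term 2 = 0.0160 * 28.0100 * 0.9986680878 * 0.4681342980 = 0.2095196331
Term 3 = -0.0330 * 28.6000 * 0.9972548748 * 0.4157708904 = -0.3913273667
Theta = -8.8646441935 + (0.2095196331) + (-0.3913273667) = -9.046452

Answer: Theta = -9.046452


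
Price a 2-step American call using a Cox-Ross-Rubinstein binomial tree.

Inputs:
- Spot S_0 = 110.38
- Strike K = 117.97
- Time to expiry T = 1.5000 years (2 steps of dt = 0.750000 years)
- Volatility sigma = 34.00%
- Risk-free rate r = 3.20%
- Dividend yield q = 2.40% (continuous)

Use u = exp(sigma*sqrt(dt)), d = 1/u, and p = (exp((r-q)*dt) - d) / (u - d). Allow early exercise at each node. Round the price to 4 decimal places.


dt = T/N = 0.750000
u = exp(sigma*sqrt(dt)) = 1.342386; d = 1/u = 0.744942
p = (exp((r-q)*dt) - d) / (u - d) = 0.436988
Discount per step: exp(-r*dt) = 0.976286
Stock lattice S(k, i) with i counting down-moves:
  k=0: S(0,0) = 110.3800
  k=1: S(1,0) = 148.1726; S(1,1) = 82.2267
  k=2: S(2,0) = 198.9048; S(2,1) = 110.3800; S(2,2) = 61.2542
Terminal payoffs V(N, i) = max(S_T - K, 0):
  V(2,0) = 80.934783; V(2,1) = 0.000000; V(2,2) = 0.000000
Backward induction: V(k, i) = exp(-r*dt) * [p * V(k+1, i) + (1-p) * V(k+1, i+1)]; then take max(V_cont, immediate exercise) for American.
  V(1,0) = exp(-r*dt) * [p*80.934783 + (1-p)*0.000000] = 34.528820; exercise = 30.202568; V(1,0) = max -> 34.528820
  V(1,1) = exp(-r*dt) * [p*0.000000 + (1-p)*0.000000] = 0.000000; exercise = 0.000000; V(1,1) = max -> 0.000000
  V(0,0) = exp(-r*dt) * [p*34.528820 + (1-p)*0.000000] = 14.730866; exercise = 0.000000; V(0,0) = max -> 14.730866

Answer: Price = V(0,0) = 14.7309


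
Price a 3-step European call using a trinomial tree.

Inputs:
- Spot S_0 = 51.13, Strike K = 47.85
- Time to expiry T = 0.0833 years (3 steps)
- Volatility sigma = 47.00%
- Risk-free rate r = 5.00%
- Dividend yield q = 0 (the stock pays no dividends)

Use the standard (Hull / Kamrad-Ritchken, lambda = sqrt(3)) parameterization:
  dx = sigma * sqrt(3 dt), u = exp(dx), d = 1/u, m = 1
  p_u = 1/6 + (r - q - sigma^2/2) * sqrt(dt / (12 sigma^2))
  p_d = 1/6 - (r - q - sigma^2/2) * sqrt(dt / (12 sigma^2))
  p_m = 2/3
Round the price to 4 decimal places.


Answer: Price = V(0,0) = 4.8592

Derivation:
dt = T/N = 0.027767; dx = sigma*sqrt(3*dt) = 0.135650
u = exp(dx) = 1.145281; d = 1/u = 0.873148
p_u = 0.160480, p_m = 0.666667, p_d = 0.172854
Discount per step: exp(-r*dt) = 0.998613
Stock lattice S(k, j) with j the centered position index:
  k=0: S(0,+0) = 51.1300
  k=1: S(1,-1) = 44.6441; S(1,+0) = 51.1300; S(1,+1) = 58.5582
  k=2: S(2,-2) = 38.9809; S(2,-1) = 44.6441; S(2,+0) = 51.1300; S(2,+1) = 58.5582; S(2,+2) = 67.0656
  k=3: S(3,-3) = 34.0361; S(3,-2) = 38.9809; S(3,-1) = 44.6441; S(3,+0) = 51.1300; S(3,+1) = 58.5582; S(3,+2) = 67.0656; S(3,+3) = 76.8090
Terminal payoffs V(N, j) = max(S_T - K, 0):
  V(3,-3) = 0.000000; V(3,-2) = 0.000000; V(3,-1) = 0.000000; V(3,+0) = 3.280000; V(3,+1) = 10.708227; V(3,+2) = 19.215634; V(3,+3) = 28.959009
Backward induction: V(k, j) = exp(-r*dt) * [p_u * V(k+1, j+1) + p_m * V(k+1, j) + p_d * V(k+1, j-1)]
  V(2,-2) = exp(-r*dt) * [p_u*0.000000 + p_m*0.000000 + p_d*0.000000] = 0.000000
  V(2,-1) = exp(-r*dt) * [p_u*3.280000 + p_m*0.000000 + p_d*0.000000] = 0.525644
  V(2,+0) = exp(-r*dt) * [p_u*10.708227 + p_m*3.280000 + p_d*0.000000] = 3.899703
  V(2,+1) = exp(-r*dt) * [p_u*19.215634 + p_m*10.708227 + p_d*3.280000] = 10.774530
  V(2,+2) = exp(-r*dt) * [p_u*28.959009 + p_m*19.215634 + p_d*10.708227] = 19.281926
  V(1,-1) = exp(-r*dt) * [p_u*3.899703 + p_m*0.525644 + p_d*0.000000] = 0.974898
  V(1,+0) = exp(-r*dt) * [p_u*10.774530 + p_m*3.899703 + p_d*0.525644] = 4.413624
  V(1,+1) = exp(-r*dt) * [p_u*19.281926 + p_m*10.774530 + p_d*3.899703] = 10.936263
  V(0,+0) = exp(-r*dt) * [p_u*10.936263 + p_m*4.413624 + p_d*0.974898] = 4.859229


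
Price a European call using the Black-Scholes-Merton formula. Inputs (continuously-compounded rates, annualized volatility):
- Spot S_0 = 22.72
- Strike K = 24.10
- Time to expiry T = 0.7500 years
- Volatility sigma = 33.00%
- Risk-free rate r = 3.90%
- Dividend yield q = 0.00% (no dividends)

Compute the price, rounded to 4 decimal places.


Answer: Price = 2.2919

Derivation:
d1 = (ln(S/K) + (r - q + 0.5*sigma^2) * T) / (sigma * sqrt(T)) = 0.03891429
d2 = d1 - sigma * sqrt(T) = -0.24687409
exp(-rT) = 0.97117364; exp(-qT) = 1.00000000
C = S_0 * exp(-qT) * N(d1) - K * exp(-rT) * N(d2)
N(d1) = 0.51552064; N(d2) = 0.40250284
C = 22.7200 * 1.00000000 * 0.51552064 - 24.1000 * 0.97117364 * 0.40250284 = 2.2919


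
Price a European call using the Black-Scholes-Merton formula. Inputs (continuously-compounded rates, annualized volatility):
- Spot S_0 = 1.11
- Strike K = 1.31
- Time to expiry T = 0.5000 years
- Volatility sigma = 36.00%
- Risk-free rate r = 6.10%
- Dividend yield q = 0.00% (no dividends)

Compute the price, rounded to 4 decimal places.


Answer: Price = 0.0567

Derivation:
d1 = (ln(S/K) + (r - q + 0.5*sigma^2) * T) / (sigma * sqrt(T)) = -0.40370738
d2 = d1 - sigma * sqrt(T) = -0.65826582
exp(-rT) = 0.96996043; exp(-qT) = 1.00000000
C = S_0 * exp(-qT) * N(d1) - K * exp(-rT) * N(d2)
N(d1) = 0.34321396; N(d2) = 0.25518367
C = 1.1100 * 1.00000000 * 0.34321396 - 1.3100 * 0.96996043 * 0.25518367 = 0.0567


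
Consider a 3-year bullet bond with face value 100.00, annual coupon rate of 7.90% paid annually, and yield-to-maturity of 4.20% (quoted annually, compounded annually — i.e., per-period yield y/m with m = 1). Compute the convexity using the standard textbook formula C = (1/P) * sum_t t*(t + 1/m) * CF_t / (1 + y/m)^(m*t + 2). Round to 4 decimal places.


Coupon per period c = face * coupon_rate / m = 7.900000
Periods per year m = 1; per-period yield y/m = 0.042000
Number of cashflows N = 3
Cashflows (t years, CF_t, discount factor 1/(1+y/m)^(m*t), PV):
  t = 1.0000: CF_t = 7.900000, DF = 0.959693, PV = 7.581574
  t = 2.0000: CF_t = 7.900000, DF = 0.921010, PV = 7.275983
  t = 3.0000: CF_t = 107.900000, DF = 0.883887, PV = 95.371429
Price P = sum_t PV_t = 110.228985
Convexity numerator sum_t t*(t + 1/m) * CF_t / (1+y/m)^(m*t + 2):
  t = 1.0000: term = 13.965418
  t = 2.0000: term = 40.207537
  t = 3.0000: term = 1054.056998
Convexity = (1/P) * sum = 1108.229952 / 110.228985 = 10.053889

Answer: Convexity = 10.0539


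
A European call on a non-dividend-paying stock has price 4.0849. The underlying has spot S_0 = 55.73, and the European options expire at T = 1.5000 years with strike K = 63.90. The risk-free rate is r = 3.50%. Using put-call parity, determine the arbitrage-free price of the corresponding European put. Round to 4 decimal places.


Put-call parity: C - P = S_0 * exp(-qT) - K * exp(-rT).
S_0 * exp(-qT) = 55.7300 * 1.00000000 = 55.73000000
K * exp(-rT) = 63.9000 * 0.94885432 = 60.63179112
P = C - S*exp(-qT) + K*exp(-rT)
P = 4.0849 - 55.73000000 + 60.63179112 = 8.9867

Answer: Put price = 8.9867


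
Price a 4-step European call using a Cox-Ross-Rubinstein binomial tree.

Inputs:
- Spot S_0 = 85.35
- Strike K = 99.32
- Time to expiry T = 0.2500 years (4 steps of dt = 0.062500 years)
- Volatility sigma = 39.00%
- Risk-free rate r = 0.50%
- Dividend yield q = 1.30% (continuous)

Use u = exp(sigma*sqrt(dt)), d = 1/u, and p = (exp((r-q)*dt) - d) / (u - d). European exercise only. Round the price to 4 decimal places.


Answer: Price = V(0,0) = 2.3200

Derivation:
dt = T/N = 0.062500
u = exp(sigma*sqrt(dt)) = 1.102411; d = 1/u = 0.907102
p = (exp((r-q)*dt) - d) / (u - d) = 0.473085
Discount per step: exp(-r*dt) = 0.999688
Stock lattice S(k, i) with i counting down-moves:
  k=0: S(0,0) = 85.3500
  k=1: S(1,0) = 94.0908; S(1,1) = 77.4212
  k=2: S(2,0) = 103.7268; S(2,1) = 85.3500; S(2,2) = 70.2289
  k=3: S(3,0) = 114.3496; S(3,1) = 94.0908; S(3,2) = 77.4212; S(3,3) = 63.7048
  k=4: S(4,0) = 126.0603; S(4,1) = 103.7268; S(4,2) = 85.3500; S(4,3) = 70.2289; S(4,4) = 57.7868
Terminal payoffs V(N, i) = max(S_T - K, 0):
  V(4,0) = 26.740311; V(4,1) = 4.406793; V(4,2) = 0.000000; V(4,3) = 0.000000; V(4,4) = 0.000000
Backward induction: V(k, i) = exp(-r*dt) * [p * V(k+1, i) + (1-p) * V(k+1, i+1)].
  V(3,0) = exp(-r*dt) * [p*26.740311 + (1-p)*4.406793] = 14.967764
  V(3,1) = exp(-r*dt) * [p*4.406793 + (1-p)*0.000000] = 2.084136
  V(3,2) = exp(-r*dt) * [p*0.000000 + (1-p)*0.000000] = 0.000000
  V(3,3) = exp(-r*dt) * [p*0.000000 + (1-p)*0.000000] = 0.000000
  V(2,0) = exp(-r*dt) * [p*14.967764 + (1-p)*2.084136] = 8.176630
  V(2,1) = exp(-r*dt) * [p*2.084136 + (1-p)*0.000000] = 0.985665
  V(2,2) = exp(-r*dt) * [p*0.000000 + (1-p)*0.000000] = 0.000000
  V(1,0) = exp(-r*dt) * [p*8.176630 + (1-p)*0.985665] = 4.386231
  V(1,1) = exp(-r*dt) * [p*0.985665 + (1-p)*0.000000] = 0.466158
  V(0,0) = exp(-r*dt) * [p*4.386231 + (1-p)*0.466158] = 2.319960


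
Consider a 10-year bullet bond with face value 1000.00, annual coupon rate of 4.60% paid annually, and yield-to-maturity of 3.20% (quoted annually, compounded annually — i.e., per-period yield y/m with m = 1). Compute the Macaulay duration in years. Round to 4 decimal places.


Answer: Macaulay duration = 8.3468 years

Derivation:
Coupon per period c = face * coupon_rate / m = 46.000000
Periods per year m = 1; per-period yield y/m = 0.032000
Number of cashflows N = 10
Cashflows (t years, CF_t, discount factor 1/(1+y/m)^(m*t), PV):
  t = 1.0000: CF_t = 46.000000, DF = 0.968992, PV = 44.573643
  t = 2.0000: CF_t = 46.000000, DF = 0.938946, PV = 43.191515
  t = 3.0000: CF_t = 46.000000, DF = 0.909831, PV = 41.852243
  t = 4.0000: CF_t = 46.000000, DF = 0.881620, PV = 40.554499
  t = 5.0000: CF_t = 46.000000, DF = 0.854283, PV = 39.296995
  t = 6.0000: CF_t = 46.000000, DF = 0.827793, PV = 38.078484
  t = 7.0000: CF_t = 46.000000, DF = 0.802125, PV = 36.897756
  t = 8.0000: CF_t = 46.000000, DF = 0.777253, PV = 35.753639
  t = 9.0000: CF_t = 46.000000, DF = 0.753152, PV = 34.644999
  t = 10.0000: CF_t = 1046.000000, DF = 0.729799, PV = 763.369338
Price P = sum_t PV_t = 1118.213112
Macaulay numerator sum_t t * PV_t:
  t * PV_t at t = 1.0000: 44.573643
  t * PV_t at t = 2.0000: 86.383030
  t * PV_t at t = 3.0000: 125.556729
  t * PV_t at t = 4.0000: 162.217997
  t * PV_t at t = 5.0000: 196.484977
  t * PV_t at t = 6.0000: 228.470903
  t * PV_t at t = 7.0000: 258.284290
  t * PV_t at t = 8.0000: 286.029114
  t * PV_t at t = 9.0000: 311.804993
  t * PV_t at t = 10.0000: 7633.693377
Macaulay duration D = (sum_t t * PV_t) / P = 9333.499052 / 1118.213112 = 8.346798


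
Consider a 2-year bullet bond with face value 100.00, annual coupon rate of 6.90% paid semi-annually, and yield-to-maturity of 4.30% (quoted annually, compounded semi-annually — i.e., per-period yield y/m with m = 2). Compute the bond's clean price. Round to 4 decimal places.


Answer: Price = 104.9321

Derivation:
Coupon per period c = face * coupon_rate / m = 3.450000
Periods per year m = 2; per-period yield y/m = 0.021500
Number of cashflows N = 4
Cashflows (t years, CF_t, discount factor 1/(1+y/m)^(m*t), PV):
  t = 0.5000: CF_t = 3.450000, DF = 0.978953, PV = 3.377386
  t = 1.0000: CF_t = 3.450000, DF = 0.958348, PV = 3.306301
  t = 1.5000: CF_t = 3.450000, DF = 0.938177, PV = 3.236711
  t = 2.0000: CF_t = 103.450000, DF = 0.918431, PV = 95.011683
Price P = sum_t PV_t = 104.932081


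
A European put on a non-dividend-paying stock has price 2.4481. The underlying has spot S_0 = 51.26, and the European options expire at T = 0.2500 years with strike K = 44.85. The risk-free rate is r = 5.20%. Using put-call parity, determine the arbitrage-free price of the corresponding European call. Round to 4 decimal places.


Answer: Call price = 9.4374

Derivation:
Put-call parity: C - P = S_0 * exp(-qT) - K * exp(-rT).
S_0 * exp(-qT) = 51.2600 * 1.00000000 = 51.26000000
K * exp(-rT) = 44.8500 * 0.98708414 = 44.27072346
C = P + S*exp(-qT) - K*exp(-rT)
C = 2.4481 + 51.26000000 - 44.27072346 = 9.4374


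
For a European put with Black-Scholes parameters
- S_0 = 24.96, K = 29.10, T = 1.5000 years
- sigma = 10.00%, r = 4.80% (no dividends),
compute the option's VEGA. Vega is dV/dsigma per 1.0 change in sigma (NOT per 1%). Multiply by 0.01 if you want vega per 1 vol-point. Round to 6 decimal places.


Answer: Vega = 10.162603

Derivation:
d1 = -0.6039105156; d2 = -0.7263850027
phi(d1) = 0.3324411295; exp(-qT) = 1.0000000000; exp(-rT) = 0.9305308958
Vega = S * exp(-qT) * phi(d1) * sqrt(T) = 24.9600 * 1.0000000000 * 0.3324411295 * 1.2247448714 = 10.162603


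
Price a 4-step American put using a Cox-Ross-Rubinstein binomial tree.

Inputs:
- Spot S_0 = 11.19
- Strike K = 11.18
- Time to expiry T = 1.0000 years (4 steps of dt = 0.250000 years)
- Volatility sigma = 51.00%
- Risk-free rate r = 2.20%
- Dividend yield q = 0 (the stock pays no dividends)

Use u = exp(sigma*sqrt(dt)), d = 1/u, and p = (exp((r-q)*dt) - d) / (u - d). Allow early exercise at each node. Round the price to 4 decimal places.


dt = T/N = 0.250000
u = exp(sigma*sqrt(dt)) = 1.290462; d = 1/u = 0.774916
p = (exp((r-q)*dt) - d) / (u - d) = 0.447291
Discount per step: exp(-r*dt) = 0.994515
Stock lattice S(k, i) with i counting down-moves:
  k=0: S(0,0) = 11.1900
  k=1: S(1,0) = 14.4403; S(1,1) = 8.6713
  k=2: S(2,0) = 18.6346; S(2,1) = 11.1900; S(2,2) = 6.7195
  k=3: S(3,0) = 24.0472; S(3,1) = 14.4403; S(3,2) = 8.6713; S(3,3) = 5.2071
  k=4: S(4,0) = 31.0320; S(4,1) = 18.6346; S(4,2) = 11.1900; S(4,3) = 6.7195; S(4,4) = 4.0351
Terminal payoffs V(N, i) = max(K - S_T, 0):
  V(4,0) = 0.000000; V(4,1) = 0.000000; V(4,2) = 0.000000; V(4,3) = 4.460454; V(4,4) = 7.144943
Backward induction: V(k, i) = exp(-r*dt) * [p * V(k+1, i) + (1-p) * V(k+1, i+1)]; then take max(V_cont, immediate exercise) for American.
  V(3,0) = exp(-r*dt) * [p*0.000000 + (1-p)*0.000000] = 0.000000; exercise = 0.000000; V(3,0) = max -> 0.000000
  V(3,1) = exp(-r*dt) * [p*0.000000 + (1-p)*0.000000] = 0.000000; exercise = 0.000000; V(3,1) = max -> 0.000000
  V(3,2) = exp(-r*dt) * [p*0.000000 + (1-p)*4.460454] = 2.451812; exercise = 2.508684; V(3,2) = max -> 2.508684
  V(3,3) = exp(-r*dt) * [p*4.460454 + (1-p)*7.144943] = 5.911592; exercise = 5.972913; V(3,3) = max -> 5.972913
  V(2,0) = exp(-r*dt) * [p*0.000000 + (1-p)*0.000000] = 0.000000; exercise = 0.000000; V(2,0) = max -> 0.000000
  V(2,1) = exp(-r*dt) * [p*0.000000 + (1-p)*2.508684] = 1.378967; exercise = 0.000000; V(2,1) = max -> 1.378967
  V(2,2) = exp(-r*dt) * [p*2.508684 + (1-p)*5.972913] = 4.399133; exercise = 4.460454; V(2,2) = max -> 4.460454
  V(1,0) = exp(-r*dt) * [p*0.000000 + (1-p)*1.378967] = 0.757987; exercise = 0.000000; V(1,0) = max -> 0.757987
  V(1,1) = exp(-r*dt) * [p*1.378967 + (1-p)*4.460454] = 3.065228; exercise = 2.508684; V(1,1) = max -> 3.065228
  V(0,0) = exp(-r*dt) * [p*0.757987 + (1-p)*3.065228] = 2.022068; exercise = 0.000000; V(0,0) = max -> 2.022068

Answer: Price = V(0,0) = 2.0221


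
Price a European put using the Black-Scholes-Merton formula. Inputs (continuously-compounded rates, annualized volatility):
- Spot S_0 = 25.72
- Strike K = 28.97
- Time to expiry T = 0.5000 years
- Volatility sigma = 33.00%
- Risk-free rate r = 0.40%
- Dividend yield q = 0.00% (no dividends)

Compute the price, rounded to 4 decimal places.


Answer: Price = 4.4437

Derivation:
d1 = (ln(S/K) + (r - q + 0.5*sigma^2) * T) / (sigma * sqrt(T)) = -0.38469571
d2 = d1 - sigma * sqrt(T) = -0.61804095
exp(-rT) = 0.99800200; exp(-qT) = 1.00000000
P = K * exp(-rT) * N(-d2) - S_0 * exp(-qT) * N(-d1)
N(-d1) = 0.64976856; N(-d2) = 0.73172583
P = 28.9700 * 0.99800200 * 0.73172583 - 25.7200 * 1.00000000 * 0.64976856 = 4.4437


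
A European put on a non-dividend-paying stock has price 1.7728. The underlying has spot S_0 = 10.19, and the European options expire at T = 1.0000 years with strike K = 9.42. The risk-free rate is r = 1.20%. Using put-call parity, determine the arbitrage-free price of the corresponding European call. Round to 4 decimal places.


Answer: Call price = 2.6552

Derivation:
Put-call parity: C - P = S_0 * exp(-qT) - K * exp(-rT).
S_0 * exp(-qT) = 10.1900 * 1.00000000 = 10.19000000
K * exp(-rT) = 9.4200 * 0.98807171 = 9.30763554
C = P + S*exp(-qT) - K*exp(-rT)
C = 1.7728 + 10.19000000 - 9.30763554 = 2.6552


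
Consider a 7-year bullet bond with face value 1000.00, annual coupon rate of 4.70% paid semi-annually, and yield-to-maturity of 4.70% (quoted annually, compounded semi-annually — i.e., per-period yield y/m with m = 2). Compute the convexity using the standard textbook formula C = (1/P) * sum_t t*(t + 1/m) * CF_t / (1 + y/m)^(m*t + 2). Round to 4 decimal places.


Coupon per period c = face * coupon_rate / m = 23.500000
Periods per year m = 2; per-period yield y/m = 0.023500
Number of cashflows N = 14
Cashflows (t years, CF_t, discount factor 1/(1+y/m)^(m*t), PV):
  t = 0.5000: CF_t = 23.500000, DF = 0.977040, PV = 22.960430
  t = 1.0000: CF_t = 23.500000, DF = 0.954606, PV = 22.433249
  t = 1.5000: CF_t = 23.500000, DF = 0.932688, PV = 21.918172
  t = 2.0000: CF_t = 23.500000, DF = 0.911273, PV = 21.414921
  t = 2.5000: CF_t = 23.500000, DF = 0.890350, PV = 20.923225
  t = 3.0000: CF_t = 23.500000, DF = 0.869907, PV = 20.442819
  t = 3.5000: CF_t = 23.500000, DF = 0.849934, PV = 19.973443
  t = 4.0000: CF_t = 23.500000, DF = 0.830419, PV = 19.514844
  t = 4.5000: CF_t = 23.500000, DF = 0.811352, PV = 19.066775
  t = 5.0000: CF_t = 23.500000, DF = 0.792723, PV = 18.628994
  t = 5.5000: CF_t = 23.500000, DF = 0.774522, PV = 18.201264
  t = 6.0000: CF_t = 23.500000, DF = 0.756739, PV = 17.783355
  t = 6.5000: CF_t = 23.500000, DF = 0.739363, PV = 17.375042
  t = 7.0000: CF_t = 1023.500000, DF = 0.722387, PV = 739.363469
Price P = sum_t PV_t = 1000.000000
Convexity numerator sum_t t*(t + 1/m) * CF_t / (1+y/m)^(m*t + 2):
  t = 0.5000: term = 10.959086
  t = 1.0000: term = 32.122381
  t = 1.5000: term = 62.769675
  t = 2.0000: term = 102.214094
  t = 2.5000: term = 149.800822
  t = 3.0000: term = 204.905863
  t = 3.5000: term = 266.934849
  t = 4.0000: term = 335.321884
  t = 4.5000: term = 409.528437
  t = 5.0000: term = 489.042263
  t = 5.5000: term = 573.376370
  t = 6.0000: term = 662.068021
  t = 6.5000: term = 754.677764
  t = 7.0000: term = 37054.554691
Convexity = (1/P) * sum = 41108.276200 / 1000.000000 = 41.108276

Answer: Convexity = 41.1083


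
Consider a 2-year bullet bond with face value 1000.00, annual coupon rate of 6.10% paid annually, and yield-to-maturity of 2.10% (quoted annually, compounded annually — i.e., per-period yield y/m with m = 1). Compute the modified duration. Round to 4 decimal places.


Coupon per period c = face * coupon_rate / m = 61.000000
Periods per year m = 1; per-period yield y/m = 0.021000
Number of cashflows N = 2
Cashflows (t years, CF_t, discount factor 1/(1+y/m)^(m*t), PV):
  t = 1.0000: CF_t = 61.000000, DF = 0.979432, PV = 59.745348
  t = 2.0000: CF_t = 1061.000000, DF = 0.959287, PV = 1017.803406
Price P = sum_t PV_t = 1077.548753
First compute Macaulay numerator sum_t t * PV_t:
  t * PV_t at t = 1.0000: 59.745348
  t * PV_t at t = 2.0000: 2035.606811
Macaulay duration D = 2095.352159 / 1077.548753 = 1.944554
Modified duration = D / (1 + y/m) = 1.944554 / (1 + 0.021000) = 1.904559

Answer: Modified duration = 1.9046


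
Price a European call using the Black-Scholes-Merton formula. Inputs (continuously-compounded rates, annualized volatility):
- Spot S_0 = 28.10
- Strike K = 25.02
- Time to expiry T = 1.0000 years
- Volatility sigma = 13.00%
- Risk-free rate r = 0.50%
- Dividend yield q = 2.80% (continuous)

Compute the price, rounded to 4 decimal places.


Answer: Price = 2.8997

Derivation:
d1 = (ln(S/K) + (r - q + 0.5*sigma^2) * T) / (sigma * sqrt(T)) = 0.78110824
d2 = d1 - sigma * sqrt(T) = 0.65110824
exp(-rT) = 0.99501248; exp(-qT) = 0.97238837
C = S_0 * exp(-qT) * N(d1) - K * exp(-rT) * N(d2)
N(d1) = 0.78263058; N(d2) = 0.74251169
C = 28.1000 * 0.97238837 * 0.78263058 - 25.0200 * 0.99501248 * 0.74251169 = 2.8997


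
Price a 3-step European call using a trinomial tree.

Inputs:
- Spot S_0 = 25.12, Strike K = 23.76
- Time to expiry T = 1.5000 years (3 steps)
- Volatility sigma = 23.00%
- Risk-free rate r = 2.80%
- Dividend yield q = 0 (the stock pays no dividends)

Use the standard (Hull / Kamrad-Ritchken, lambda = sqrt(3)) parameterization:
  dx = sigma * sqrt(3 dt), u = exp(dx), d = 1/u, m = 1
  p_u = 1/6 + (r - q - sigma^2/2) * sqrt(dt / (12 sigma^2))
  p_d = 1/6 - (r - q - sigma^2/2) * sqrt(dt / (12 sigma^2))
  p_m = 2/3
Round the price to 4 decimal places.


dt = T/N = 0.500000; dx = sigma*sqrt(3*dt) = 0.281691
u = exp(dx) = 1.325370; d = 1/u = 0.754507
p_u = 0.168042, p_m = 0.666667, p_d = 0.165291
Discount per step: exp(-r*dt) = 0.986098
Stock lattice S(k, j) with j the centered position index:
  k=0: S(0,+0) = 25.1200
  k=1: S(1,-1) = 18.9532; S(1,+0) = 25.1200; S(1,+1) = 33.2933
  k=2: S(2,-2) = 14.3003; S(2,-1) = 18.9532; S(2,+0) = 25.1200; S(2,+1) = 33.2933; S(2,+2) = 44.1259
  k=3: S(3,-3) = 10.7897; S(3,-2) = 14.3003; S(3,-1) = 18.9532; S(3,+0) = 25.1200; S(3,+1) = 33.2933; S(3,+2) = 44.1259; S(3,+3) = 58.4831
Terminal payoffs V(N, j) = max(S_T - K, 0):
  V(3,-3) = 0.000000; V(3,-2) = 0.000000; V(3,-1) = 0.000000; V(3,+0) = 1.360000; V(3,+1) = 9.533283; V(3,+2) = 20.365903; V(3,+3) = 34.723128
Backward induction: V(k, j) = exp(-r*dt) * [p_u * V(k+1, j+1) + p_m * V(k+1, j) + p_d * V(k+1, j-1)]
  V(2,-2) = exp(-r*dt) * [p_u*0.000000 + p_m*0.000000 + p_d*0.000000] = 0.000000
  V(2,-1) = exp(-r*dt) * [p_u*1.360000 + p_m*0.000000 + p_d*0.000000] = 0.225360
  V(2,+0) = exp(-r*dt) * [p_u*9.533283 + p_m*1.360000 + p_d*0.000000] = 2.473785
  V(2,+1) = exp(-r*dt) * [p_u*20.365903 + p_m*9.533283 + p_d*1.360000] = 9.863589
  V(2,+2) = exp(-r*dt) * [p_u*34.723128 + p_m*20.365903 + p_d*9.533283] = 20.696204
  V(1,-1) = exp(-r*dt) * [p_u*2.473785 + p_m*0.225360 + p_d*0.000000] = 0.558073
  V(1,+0) = exp(-r*dt) * [p_u*9.863589 + p_m*2.473785 + p_d*0.225360] = 3.297451
  V(1,+1) = exp(-r*dt) * [p_u*20.696204 + p_m*9.863589 + p_d*2.473785] = 10.317004
  V(0,+0) = exp(-r*dt) * [p_u*10.317004 + p_m*3.297451 + p_d*0.558073] = 3.968291

Answer: Price = V(0,0) = 3.9683


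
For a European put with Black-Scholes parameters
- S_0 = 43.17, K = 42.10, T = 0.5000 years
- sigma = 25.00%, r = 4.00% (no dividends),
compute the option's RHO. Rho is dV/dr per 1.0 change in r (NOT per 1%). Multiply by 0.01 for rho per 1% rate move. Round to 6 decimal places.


d1 = 0.3435015502; d2 = 0.1667248549
phi(d1) = 0.3760868453; exp(-qT) = 1.0000000000; exp(-rT) = 0.9801986733
N(-d2) = 0.4337932739
Rho = -K*T*exp(-rT)*N(-d2) = -42.1000 * 0.5000 * 0.9801986733 * 0.4337932739 = -8.950536

Answer: Rho = -8.950536


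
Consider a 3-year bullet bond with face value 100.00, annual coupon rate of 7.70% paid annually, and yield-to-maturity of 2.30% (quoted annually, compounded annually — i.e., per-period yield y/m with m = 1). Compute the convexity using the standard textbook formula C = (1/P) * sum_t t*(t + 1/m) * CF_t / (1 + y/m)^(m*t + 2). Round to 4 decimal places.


Answer: Convexity = 10.4784

Derivation:
Coupon per period c = face * coupon_rate / m = 7.700000
Periods per year m = 1; per-period yield y/m = 0.023000
Number of cashflows N = 3
Cashflows (t years, CF_t, discount factor 1/(1+y/m)^(m*t), PV):
  t = 1.0000: CF_t = 7.700000, DF = 0.977517, PV = 7.526882
  t = 2.0000: CF_t = 7.700000, DF = 0.955540, PV = 7.357656
  t = 3.0000: CF_t = 107.700000, DF = 0.934056, PV = 100.597874
Price P = sum_t PV_t = 115.482411
Convexity numerator sum_t t*(t + 1/m) * CF_t / (1+y/m)^(m*t + 2):
  t = 1.0000: term = 14.384469
  t = 2.0000: term = 42.183192
  t = 3.0000: term = 1153.503139
Convexity = (1/P) * sum = 1210.070800 / 115.482411 = 10.478399


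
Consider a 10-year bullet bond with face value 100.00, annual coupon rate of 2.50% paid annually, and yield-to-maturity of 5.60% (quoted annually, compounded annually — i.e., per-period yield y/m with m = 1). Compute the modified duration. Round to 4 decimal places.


Answer: Modified duration = 8.3248

Derivation:
Coupon per period c = face * coupon_rate / m = 2.500000
Periods per year m = 1; per-period yield y/m = 0.056000
Number of cashflows N = 10
Cashflows (t years, CF_t, discount factor 1/(1+y/m)^(m*t), PV):
  t = 1.0000: CF_t = 2.500000, DF = 0.946970, PV = 2.367424
  t = 2.0000: CF_t = 2.500000, DF = 0.896752, PV = 2.241879
  t = 3.0000: CF_t = 2.500000, DF = 0.849197, PV = 2.122991
  t = 4.0000: CF_t = 2.500000, DF = 0.804163, PV = 2.010409
  t = 5.0000: CF_t = 2.500000, DF = 0.761518, PV = 1.903796
  t = 6.0000: CF_t = 2.500000, DF = 0.721135, PV = 1.802837
  t = 7.0000: CF_t = 2.500000, DF = 0.682893, PV = 1.707232
  t = 8.0000: CF_t = 2.500000, DF = 0.646679, PV = 1.616697
  t = 9.0000: CF_t = 2.500000, DF = 0.612385, PV = 1.530963
  t = 10.0000: CF_t = 102.500000, DF = 0.579910, PV = 59.440805
Price P = sum_t PV_t = 76.745034
First compute Macaulay numerator sum_t t * PV_t:
  t * PV_t at t = 1.0000: 2.367424
  t * PV_t at t = 2.0000: 4.483758
  t * PV_t at t = 3.0000: 6.368974
  t * PV_t at t = 4.0000: 8.041634
  t * PV_t at t = 5.0000: 9.518980
  t * PV_t at t = 6.0000: 10.817023
  t * PV_t at t = 7.0000: 11.950625
  t * PV_t at t = 8.0000: 12.933577
  t * PV_t at t = 9.0000: 13.778669
  t * PV_t at t = 10.0000: 594.408051
Macaulay duration D = 674.668716 / 76.745034 = 8.791041
Modified duration = D / (1 + y/m) = 8.791041 / (1 + 0.056000) = 8.324849


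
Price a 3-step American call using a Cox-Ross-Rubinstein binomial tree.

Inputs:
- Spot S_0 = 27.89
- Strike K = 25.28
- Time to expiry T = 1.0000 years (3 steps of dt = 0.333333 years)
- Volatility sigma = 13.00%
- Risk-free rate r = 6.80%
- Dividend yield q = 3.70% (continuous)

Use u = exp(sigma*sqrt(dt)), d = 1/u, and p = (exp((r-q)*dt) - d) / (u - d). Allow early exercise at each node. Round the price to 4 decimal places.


dt = T/N = 0.333333
u = exp(sigma*sqrt(dt)) = 1.077944; d = 1/u = 0.927692
p = (exp((r-q)*dt) - d) / (u - d) = 0.550375
Discount per step: exp(-r*dt) = 0.977588
Stock lattice S(k, i) with i counting down-moves:
  k=0: S(0,0) = 27.8900
  k=1: S(1,0) = 30.0639; S(1,1) = 25.8733
  k=2: S(2,0) = 32.4072; S(2,1) = 27.8900; S(2,2) = 24.0025
  k=3: S(3,0) = 34.9331; S(3,1) = 30.0639; S(3,2) = 25.8733; S(3,3) = 22.2669
Terminal payoffs V(N, i) = max(S_T - K, 0):
  V(3,0) = 9.653100; V(3,1) = 4.783859; V(3,2) = 0.593329; V(3,3) = 0.000000
Backward induction: V(k, i) = exp(-r*dt) * [p * V(k+1, i) + (1-p) * V(k+1, i+1)]; then take max(V_cont, immediate exercise) for American.
  V(2,0) = exp(-r*dt) * [p*9.653100 + (1-p)*4.783859] = 7.296491; exercise = 7.127156; V(2,0) = max -> 7.296491
  V(2,1) = exp(-r*dt) * [p*4.783859 + (1-p)*0.593329] = 2.834704; exercise = 2.610000; V(2,1) = max -> 2.834704
  V(2,2) = exp(-r*dt) * [p*0.593329 + (1-p)*0.000000] = 0.319235; exercise = 0.000000; V(2,2) = max -> 0.319235
  V(1,0) = exp(-r*dt) * [p*7.296491 + (1-p)*2.834704] = 5.171793; exercise = 4.783859; V(1,0) = max -> 5.171793
  V(1,1) = exp(-r*dt) * [p*2.834704 + (1-p)*0.319235] = 1.665503; exercise = 0.593329; V(1,1) = max -> 1.665503
  V(0,0) = exp(-r*dt) * [p*5.171793 + (1-p)*1.665503] = 3.514700; exercise = 2.610000; V(0,0) = max -> 3.514700

Answer: Price = V(0,0) = 3.5147


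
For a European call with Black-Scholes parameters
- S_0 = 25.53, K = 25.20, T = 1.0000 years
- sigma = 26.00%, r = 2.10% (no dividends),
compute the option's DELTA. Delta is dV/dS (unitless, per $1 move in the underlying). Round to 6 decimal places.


Answer: Delta = 0.602880

Derivation:
d1 = 0.2608086028; d2 = 0.0008086028
phi(d1) = 0.3856021668; exp(-qT) = 1.0000000000; exp(-rT) = 0.9792189646
N(d1) = 0.6028799451
Delta = exp(-qT) * N(d1) = 1.0000000000 * 0.6028799451 = 0.602880


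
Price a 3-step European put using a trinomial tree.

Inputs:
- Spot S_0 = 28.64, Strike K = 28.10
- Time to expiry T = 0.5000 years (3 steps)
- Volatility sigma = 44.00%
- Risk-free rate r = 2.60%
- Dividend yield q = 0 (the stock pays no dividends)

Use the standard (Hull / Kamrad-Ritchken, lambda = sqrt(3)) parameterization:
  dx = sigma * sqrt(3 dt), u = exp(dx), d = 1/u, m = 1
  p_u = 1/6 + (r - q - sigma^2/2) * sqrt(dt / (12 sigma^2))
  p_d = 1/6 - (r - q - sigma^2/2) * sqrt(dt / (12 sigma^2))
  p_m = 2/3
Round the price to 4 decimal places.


dt = T/N = 0.166667; dx = sigma*sqrt(3*dt) = 0.311127
u = exp(dx) = 1.364963; d = 1/u = 0.732621
p_u = 0.147703, p_m = 0.666667, p_d = 0.185630
Discount per step: exp(-r*dt) = 0.995676
Stock lattice S(k, j) with j the centered position index:
  k=0: S(0,+0) = 28.6400
  k=1: S(1,-1) = 20.9823; S(1,+0) = 28.6400; S(1,+1) = 39.0925
  k=2: S(2,-2) = 15.3720; S(2,-1) = 20.9823; S(2,+0) = 28.6400; S(2,+1) = 39.0925; S(2,+2) = 53.3598
  k=3: S(3,-3) = 11.2619; S(3,-2) = 15.3720; S(3,-1) = 20.9823; S(3,+0) = 28.6400; S(3,+1) = 39.0925; S(3,+2) = 53.3598; S(3,+3) = 72.8342
Terminal payoffs V(N, j) = max(K - S_T, 0):
  V(3,-3) = 16.838122; V(3,-2) = 12.727958; V(3,-1) = 7.117739; V(3,+0) = 0.000000; V(3,+1) = 0.000000; V(3,+2) = 0.000000; V(3,+3) = 0.000000
Backward induction: V(k, j) = exp(-r*dt) * [p_u * V(k+1, j+1) + p_m * V(k+1, j) + p_d * V(k+1, j-1)]
  V(2,-2) = exp(-r*dt) * [p_u*7.117739 + p_m*12.727958 + p_d*16.838122] = 12.607529
  V(2,-1) = exp(-r*dt) * [p_u*0.000000 + p_m*7.117739 + p_d*12.727958] = 7.077116
  V(2,+0) = exp(-r*dt) * [p_u*0.000000 + p_m*0.000000 + p_d*7.117739] = 1.315553
  V(2,+1) = exp(-r*dt) * [p_u*0.000000 + p_m*0.000000 + p_d*0.000000] = 0.000000
  V(2,+2) = exp(-r*dt) * [p_u*0.000000 + p_m*0.000000 + p_d*0.000000] = 0.000000
  V(1,-1) = exp(-r*dt) * [p_u*1.315553 + p_m*7.077116 + p_d*12.607529] = 7.221364
  V(1,+0) = exp(-r*dt) * [p_u*0.000000 + p_m*1.315553 + p_d*7.077116] = 2.181287
  V(1,+1) = exp(-r*dt) * [p_u*0.000000 + p_m*0.000000 + p_d*1.315553] = 0.243150
  V(0,+0) = exp(-r*dt) * [p_u*0.243150 + p_m*2.181287 + p_d*7.221364] = 2.818368

Answer: Price = V(0,0) = 2.8184


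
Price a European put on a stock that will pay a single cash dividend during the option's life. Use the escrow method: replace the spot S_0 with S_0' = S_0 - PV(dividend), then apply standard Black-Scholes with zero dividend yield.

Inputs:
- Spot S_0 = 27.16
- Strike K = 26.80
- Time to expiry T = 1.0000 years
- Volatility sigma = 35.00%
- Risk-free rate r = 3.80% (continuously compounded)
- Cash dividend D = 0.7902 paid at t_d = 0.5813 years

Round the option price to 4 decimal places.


PV(D) = D * exp(-r * t_d) = 0.7902 * 0.97815278 = 0.77293633
S_0' = S_0 - PV(D) = 27.1600 - 0.77293633 = 26.38706367
d1 = (ln(S_0'/K) + (r + sigma^2/2)*T) / (sigma*sqrt(T)) = 0.23920569
d2 = d1 - sigma*sqrt(T) = -0.11079431
exp(-rT) = 0.96271294
N(-d1) = 0.40547305; N(-d2) = 0.54411027
P = K * exp(-rT) * N(-d2) - S_0' * N(-d1) = 26.8000 * 0.96271294 * 0.54411027 - 26.38706367 * 0.40547305 = 3.3392

Answer: Price = 3.3392


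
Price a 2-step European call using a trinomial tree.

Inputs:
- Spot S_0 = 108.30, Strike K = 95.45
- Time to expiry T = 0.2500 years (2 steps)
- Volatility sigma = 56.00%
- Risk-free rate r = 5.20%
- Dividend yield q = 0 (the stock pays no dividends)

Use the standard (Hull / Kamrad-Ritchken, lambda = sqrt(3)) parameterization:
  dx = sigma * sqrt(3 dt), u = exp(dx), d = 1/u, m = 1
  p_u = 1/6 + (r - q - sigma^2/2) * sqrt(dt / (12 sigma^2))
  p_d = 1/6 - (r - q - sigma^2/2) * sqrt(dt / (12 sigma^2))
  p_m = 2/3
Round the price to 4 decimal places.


dt = T/N = 0.125000; dx = sigma*sqrt(3*dt) = 0.342929
u = exp(dx) = 1.409068; d = 1/u = 0.709689
p_u = 0.147566, p_m = 0.666667, p_d = 0.185767
Discount per step: exp(-r*dt) = 0.993521
Stock lattice S(k, j) with j the centered position index:
  k=0: S(0,+0) = 108.3000
  k=1: S(1,-1) = 76.8593; S(1,+0) = 108.3000; S(1,+1) = 152.6021
  k=2: S(2,-2) = 54.5462; S(2,-1) = 76.8593; S(2,+0) = 108.3000; S(2,+1) = 152.6021; S(2,+2) = 215.0267
Terminal payoffs V(N, j) = max(S_T - K, 0):
  V(2,-2) = 0.000000; V(2,-1) = 0.000000; V(2,+0) = 12.850000; V(2,+1) = 57.152075; V(2,+2) = 119.576716
Backward induction: V(k, j) = exp(-r*dt) * [p_u * V(k+1, j+1) + p_m * V(k+1, j) + p_d * V(k+1, j-1)]
  V(1,-1) = exp(-r*dt) * [p_u*12.850000 + p_m*0.000000 + p_d*0.000000] = 1.883944
  V(1,+0) = exp(-r*dt) * [p_u*57.152075 + p_m*12.850000 + p_d*0.000000] = 16.890253
  V(1,+1) = exp(-r*dt) * [p_u*119.576716 + p_m*57.152075 + p_d*12.850000] = 57.757357
  V(0,+0) = exp(-r*dt) * [p_u*57.757357 + p_m*16.890253 + p_d*1.883944] = 20.002751

Answer: Price = V(0,0) = 20.0028
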